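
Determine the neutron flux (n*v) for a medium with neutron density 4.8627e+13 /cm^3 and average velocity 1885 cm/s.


phi = n * v
phi = 4.8627e+13 * 1885
phi = 9.1662e+16 /cm^2/s

9.1662e+16


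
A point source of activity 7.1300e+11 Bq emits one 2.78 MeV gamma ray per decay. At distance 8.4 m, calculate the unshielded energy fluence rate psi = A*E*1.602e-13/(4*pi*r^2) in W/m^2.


psi = A * E * 1.602e-13 / (4*pi*r^2)
psi = 7.1300e+11 * 2.78 * 1.602e-13 / (4*pi*8.4^2)
psi = 3.5812e-04 W/m^2

3.5812e-04


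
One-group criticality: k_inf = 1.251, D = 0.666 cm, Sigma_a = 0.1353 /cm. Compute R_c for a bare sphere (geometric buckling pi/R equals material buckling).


L^2 = D / Sigma_a = 0.666 / 0.1353 = 4.922395 cm^2
B_m^2 = (k_inf - 1) / L^2 = (1.251 - 1) / 4.922395 = 0.05099144 /cm^2
For a bare sphere: B_g = pi/R, so R_c = pi / sqrt(B_m^2)
R_c = pi / sqrt(0.05099144) = 13.912 cm

13.912


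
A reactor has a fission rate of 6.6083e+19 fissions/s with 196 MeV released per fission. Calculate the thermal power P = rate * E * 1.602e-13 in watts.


P = fission_rate * E_MeV * 1.602e-13
P = 6.6083e+19 * 196 * 1.602e-13
P = 2.0750e+09 W

2.0750e+09


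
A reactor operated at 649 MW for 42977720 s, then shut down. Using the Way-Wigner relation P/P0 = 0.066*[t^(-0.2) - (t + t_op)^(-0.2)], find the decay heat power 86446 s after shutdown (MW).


P/P0 = 0.066 * [t^(-0.2) - (t + t_op)^(-0.2)]
P/P0 = 0.066 * [86446^(-0.2) - (86446 + 42977720)^(-0.2)]
P/P0 = 0.066 * [0.1029558 - 0.02972876] = 0.004832985
P = 649 * 0.004832985 = 3.1366 MW

3.1366


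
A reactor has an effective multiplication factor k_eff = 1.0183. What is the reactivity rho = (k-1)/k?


rho = (k_eff - 1) / k_eff
rho = (1.0183 - 1) / 1.0183
rho = 0.017971

0.017971


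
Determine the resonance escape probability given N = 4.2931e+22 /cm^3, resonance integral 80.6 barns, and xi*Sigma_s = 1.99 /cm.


p = exp(-N * I * 1e-24 / (xi*Sigma_s))
p = exp(-4.2931e+22 * 80.6 * 1e-24 / 1.99)
p = 0.17573

0.17573


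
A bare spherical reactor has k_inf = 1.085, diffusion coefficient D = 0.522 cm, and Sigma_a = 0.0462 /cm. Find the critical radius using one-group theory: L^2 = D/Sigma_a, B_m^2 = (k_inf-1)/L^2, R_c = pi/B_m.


L^2 = D / Sigma_a = 0.522 / 0.0462 = 11.29870 cm^2
B_m^2 = (k_inf - 1) / L^2 = (1.085 - 1) / 11.29870 = 0.007522989 /cm^2
For a bare sphere: B_g = pi/R, so R_c = pi / sqrt(B_m^2)
R_c = pi / sqrt(0.007522989) = 36.221 cm

36.221


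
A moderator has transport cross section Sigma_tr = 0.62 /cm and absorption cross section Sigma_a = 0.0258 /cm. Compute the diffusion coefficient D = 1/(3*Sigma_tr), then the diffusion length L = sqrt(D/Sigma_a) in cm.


D = 1 / (3 * Sigma_tr) = 1 / (3 * 0.62) = 0.5376344 cm
L = sqrt(D / Sigma_a)
L = sqrt(0.5376344 / 0.0258)
L = 4.5649 cm

4.5649


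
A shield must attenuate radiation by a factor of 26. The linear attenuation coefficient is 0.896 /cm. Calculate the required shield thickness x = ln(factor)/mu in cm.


x = ln(factor) / mu
x = ln(26) / 0.896
x = 3.6363 cm

3.6363


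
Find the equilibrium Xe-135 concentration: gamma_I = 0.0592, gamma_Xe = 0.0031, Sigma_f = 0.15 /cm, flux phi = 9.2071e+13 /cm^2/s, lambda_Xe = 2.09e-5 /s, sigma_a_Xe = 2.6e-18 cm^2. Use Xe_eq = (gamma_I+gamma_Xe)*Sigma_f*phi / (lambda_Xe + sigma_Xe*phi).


Xe_eq = (gamma_I + gamma_Xe) * Sigma_f * phi / (lambda_Xe + sigma_Xe * phi)
Numerator = (0.0592 + 0.0031) * 0.15 * 9.2071e+13 = 8.604035e+11
Denominator = 2.09e-5 + 2.6e-18 * 9.2071e+13 = 2.602846e-04
Xe_eq = 8.604035e+11 / 2.602846e-04 = 3.3056e+15 /cm^3

3.3056e+15


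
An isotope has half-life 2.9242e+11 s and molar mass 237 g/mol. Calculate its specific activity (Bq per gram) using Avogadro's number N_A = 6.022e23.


lambda = ln(2) / t_half = ln(2) / 2.9242e+11 = 2.370382e-12 /s
SA = lambda * N_A / M
SA = 2.370382e-12 * 6.022e23 / 237
SA = 6.0230e+09 Bq/g

6.0230e+09


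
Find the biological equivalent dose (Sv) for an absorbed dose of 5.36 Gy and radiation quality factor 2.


H = D * Q
H = 5.36 * 2
H = 10.720 Sv

10.720


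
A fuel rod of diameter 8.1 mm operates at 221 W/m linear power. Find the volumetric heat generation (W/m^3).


r = D / 2 / 1000 = 8.1 / 2 / 1000 = 0.00405 m
q''' = q' / (pi * r^2)
q''' = 221 / (pi * 0.00405^2)
q''' = 4.2888e+06 W/m^3

4.2888e+06


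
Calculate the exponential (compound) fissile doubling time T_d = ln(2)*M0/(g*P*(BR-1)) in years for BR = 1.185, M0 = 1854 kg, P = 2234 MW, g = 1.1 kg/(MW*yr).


Breeding gain G = BR - 1 = 1.185 - 1 = 0.185
Fissile production rate = g * P * G = 1.1 * 2234 * 0.185 = 454.619 kg/yr
T_d = ln(2) * M0 / (g * P * G)
T_d = ln(2) * 1854 / 454.619 = 2.8268 yr

2.8268


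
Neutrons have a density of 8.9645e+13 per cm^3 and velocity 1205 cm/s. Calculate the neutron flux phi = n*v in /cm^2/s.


phi = n * v
phi = 8.9645e+13 * 1205
phi = 1.0802e+17 /cm^2/s

1.0802e+17


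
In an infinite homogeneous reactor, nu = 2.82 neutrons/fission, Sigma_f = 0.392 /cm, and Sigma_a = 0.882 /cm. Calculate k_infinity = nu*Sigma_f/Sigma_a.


k_inf = nu * Sigma_f / Sigma_a
k_inf = 2.82 * 0.392 / 0.882
k_inf = 1.2533

1.2533


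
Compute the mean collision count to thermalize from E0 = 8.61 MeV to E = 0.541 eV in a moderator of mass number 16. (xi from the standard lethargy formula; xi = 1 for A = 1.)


xi = 1 + (A-1)^2/(2A)*ln((A-1)/(A+1)) = 0.1199467 (for A = 16)
n = ln(E0/E) / xi
n = ln(8.61e6 / 0.541) / 0.1199467
n = ln(1.591497e+07) / 0.1199467 = 138.25

138.25


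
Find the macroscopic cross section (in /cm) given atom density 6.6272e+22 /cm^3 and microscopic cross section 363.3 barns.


Sigma = N * sigma_barns * 1e-24
Sigma = 6.6272e+22 * 363.3 * 1e-24
Sigma = 24.077 /cm

24.077


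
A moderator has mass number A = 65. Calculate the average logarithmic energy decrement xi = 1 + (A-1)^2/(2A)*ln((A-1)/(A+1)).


xi = 1 + (A-1)^2/(2A) * ln((A-1)/(A+1))
xi = 1 + (65-1)^2/(2*65) * ln((65-1)/(65 +1))
xi = 0.030456

0.030456


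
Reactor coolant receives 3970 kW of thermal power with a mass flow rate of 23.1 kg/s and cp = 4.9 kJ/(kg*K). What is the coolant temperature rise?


dT = Q / (m_dot * cp)
dT = 3970 / (23.1 * 4.9)
dT = 35.074 C

35.074


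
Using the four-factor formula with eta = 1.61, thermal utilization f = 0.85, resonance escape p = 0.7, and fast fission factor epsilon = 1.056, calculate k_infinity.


k_inf = eta * f * p * epsilon
k_inf = 1.61 * 0.85 * 0.7 * 1.056
k_inf = 1.0116

1.0116


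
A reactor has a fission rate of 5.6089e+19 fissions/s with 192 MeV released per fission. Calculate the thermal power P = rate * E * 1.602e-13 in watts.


P = fission_rate * E_MeV * 1.602e-13
P = 5.6089e+19 * 192 * 1.602e-13
P = 1.7252e+09 W

1.7252e+09


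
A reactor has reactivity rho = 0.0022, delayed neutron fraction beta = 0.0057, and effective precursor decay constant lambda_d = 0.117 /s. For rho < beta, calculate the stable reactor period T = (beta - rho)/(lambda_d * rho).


T = (beta - rho) / (lambda_d * rho)
T = (0.0057 - 0.0022) / (0.117 * 0.0022)
T = 13.598 s

13.598


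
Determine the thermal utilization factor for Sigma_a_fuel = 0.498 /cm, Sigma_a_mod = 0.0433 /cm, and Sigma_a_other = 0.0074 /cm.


f = Sigma_a_fuel / (Sigma_a_fuel + Sigma_a_mod + Sigma_a_other)
f = 0.498 / (0.498 + 0.0433 + 0.0074)
f = 0.90760

0.90760


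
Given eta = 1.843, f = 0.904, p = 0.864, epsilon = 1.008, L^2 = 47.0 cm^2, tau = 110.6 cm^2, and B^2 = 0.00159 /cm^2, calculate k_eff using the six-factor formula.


k_inf = eta*f*p*eps = 1.843*0.904*0.864*1.008 = 1.451002
P_TNL = 1/(1 + L^2*B^2) = 1/(1 + 47.0*0.00159) = 0.9304663
P_FNL = exp(-B^2*tau) = exp(-0.00159*110.6) = 0.8387404
k_eff = k_inf * P_TNL * P_FNL = 1.451002 * 0.9304663 * 0.8387404
k_eff = 1.1324

1.1324


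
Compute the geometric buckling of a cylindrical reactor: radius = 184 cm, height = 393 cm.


B^2 = (2.405/R)^2 + (pi/H)^2
B^2 = (2.405/184)^2 + (pi/393)^2
B^2 = 2.3474e-04 /cm^2

2.3474e-04


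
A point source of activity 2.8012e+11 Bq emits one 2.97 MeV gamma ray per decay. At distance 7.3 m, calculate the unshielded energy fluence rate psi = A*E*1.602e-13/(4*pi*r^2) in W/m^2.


psi = A * E * 1.602e-13 / (4*pi*r^2)
psi = 2.8012e+11 * 2.97 * 1.602e-13 / (4*pi*7.3^2)
psi = 1.9902e-04 W/m^2

1.9902e-04


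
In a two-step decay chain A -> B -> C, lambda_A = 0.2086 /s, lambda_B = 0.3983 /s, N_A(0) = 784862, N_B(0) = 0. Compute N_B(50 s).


N_B(t) = lambda_A * N_A0 / (lambda_B - lambda_A) * [exp(-lambda_A*t) - exp(-lambda_B*t)]
exp(-0.2086*50) = 2.953307e-05; exp(-0.3983*50) = 2.244013e-09
N_B = 0.2086 * 784862 / (0.3983 - 0.2086) * (2.953307e-05 - 2.244013e-09)
N_B = 25.487

25.487


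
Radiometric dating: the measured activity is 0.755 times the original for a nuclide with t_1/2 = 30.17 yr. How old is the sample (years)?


lambda = ln(2) / t_half = ln(2) / 30.17 = 0.02297472 /yr
t = -ln(A/A0) / lambda
t = -ln(0.755) / 0.02297472
t = 12.232 yr

12.232


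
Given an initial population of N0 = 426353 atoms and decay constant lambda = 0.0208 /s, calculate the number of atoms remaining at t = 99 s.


N = N0 * exp(-lambda * t)
N = 426353 * exp(-0.0208 * 99)
N = 54384

54384


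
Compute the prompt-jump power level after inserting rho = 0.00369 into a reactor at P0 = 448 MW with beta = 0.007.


P1/P0 = beta / (beta - rho)
P1/P0 = 0.007 / (0.007 - 0.00369) = 2.114804
P1 = 448 * 2.114804 = 947.43 MW

947.43


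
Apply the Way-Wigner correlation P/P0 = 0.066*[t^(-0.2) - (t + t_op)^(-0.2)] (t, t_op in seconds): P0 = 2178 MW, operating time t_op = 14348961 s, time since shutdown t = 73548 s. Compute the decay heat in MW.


P/P0 = 0.066 * [t^(-0.2) - (t + t_op)^(-0.2)]
P/P0 = 0.066 * [73548^(-0.2) - (73548 + 14348961)^(-0.2)]
P/P0 = 0.066 * [0.1063373 - 0.03699916] = 0.004576317
P = 2178 * 0.004576317 = 9.9672 MW

9.9672


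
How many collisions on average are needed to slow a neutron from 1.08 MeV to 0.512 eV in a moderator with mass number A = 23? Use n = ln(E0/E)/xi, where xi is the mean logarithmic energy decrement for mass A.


xi = 1 + (A-1)^2/(2A)*ln((A-1)/(A+1)) = 0.08448899 (for A = 23)
n = ln(E0/E) / xi
n = ln(1.08e6 / 0.512) / 0.08448899
n = ln(2.109375e+06) / 0.08448899 = 172.35

172.35


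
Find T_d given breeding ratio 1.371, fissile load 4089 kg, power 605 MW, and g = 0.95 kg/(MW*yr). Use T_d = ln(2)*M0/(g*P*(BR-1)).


Breeding gain G = BR - 1 = 1.371 - 1 = 0.371
Fissile production rate = g * P * G = 0.95 * 605 * 0.371 = 213.23225 kg/yr
T_d = ln(2) * M0 / (g * P * G)
T_d = ln(2) * 4089 / 213.23225 = 13.292 yr

13.292


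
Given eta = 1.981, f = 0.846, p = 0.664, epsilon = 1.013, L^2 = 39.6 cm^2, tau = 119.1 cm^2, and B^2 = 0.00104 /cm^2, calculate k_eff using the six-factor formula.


k_inf = eta*f*p*eps = 1.981*0.846*0.664*1.013 = 1.127281
P_TNL = 1/(1 + L^2*B^2) = 1/(1 + 39.6*0.00104) = 0.9604450
P_FNL = exp(-B^2*tau) = exp(-0.00104*119.1) = 0.8835000
k_eff = k_inf * P_TNL * P_FNL = 1.127281 * 0.9604450 * 0.8835000
k_eff = 0.95656

0.95656


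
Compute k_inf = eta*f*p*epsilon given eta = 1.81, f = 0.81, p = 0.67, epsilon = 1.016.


k_inf = eta * f * p * epsilon
k_inf = 1.81 * 0.81 * 0.67 * 1.016
k_inf = 0.99800

0.99800


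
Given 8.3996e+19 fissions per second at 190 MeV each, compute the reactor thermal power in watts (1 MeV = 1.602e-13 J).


P = fission_rate * E_MeV * 1.602e-13
P = 8.3996e+19 * 190 * 1.602e-13
P = 2.5567e+09 W

2.5567e+09


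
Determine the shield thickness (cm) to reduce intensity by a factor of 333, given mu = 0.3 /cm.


x = ln(factor) / mu
x = ln(333) / 0.3
x = 19.360 cm

19.360


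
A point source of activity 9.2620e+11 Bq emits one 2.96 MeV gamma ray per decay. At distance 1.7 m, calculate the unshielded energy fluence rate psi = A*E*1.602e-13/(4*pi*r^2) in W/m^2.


psi = A * E * 1.602e-13 / (4*pi*r^2)
psi = 9.2620e+11 * 2.96 * 1.602e-13 / (4*pi*1.7^2)
psi = 0.012093 W/m^2

0.012093


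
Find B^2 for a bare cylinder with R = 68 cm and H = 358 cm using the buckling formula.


B^2 = (2.405/R)^2 + (pi/H)^2
B^2 = (2.405/68)^2 + (pi/358)^2
B^2 = 0.0013279 /cm^2

0.0013279


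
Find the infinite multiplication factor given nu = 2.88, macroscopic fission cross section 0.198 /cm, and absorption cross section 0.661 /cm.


k_inf = nu * Sigma_f / Sigma_a
k_inf = 2.88 * 0.198 / 0.661
k_inf = 0.86269

0.86269


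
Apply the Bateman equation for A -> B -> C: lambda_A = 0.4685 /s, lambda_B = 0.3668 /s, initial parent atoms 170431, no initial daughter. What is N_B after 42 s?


N_B(t) = lambda_A * N_A0 / (lambda_B - lambda_A) * [exp(-lambda_A*t) - exp(-lambda_B*t)]
exp(-0.4685*42) = 2.847000e-09; exp(-0.3668*42) = 2.039074e-07
N_B = 0.4685 * 170431 / (0.3668 - 0.4685) * (2.847000e-09 - 2.039074e-07)
N_B = 0.15786

0.15786


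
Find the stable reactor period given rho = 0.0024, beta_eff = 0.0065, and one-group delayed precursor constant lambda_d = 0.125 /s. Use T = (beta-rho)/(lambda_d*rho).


T = (beta - rho) / (lambda_d * rho)
T = (0.0065 - 0.0024) / (0.125 * 0.0024)
T = 13.667 s

13.667


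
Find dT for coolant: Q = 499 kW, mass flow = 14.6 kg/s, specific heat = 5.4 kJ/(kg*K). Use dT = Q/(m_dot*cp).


dT = Q / (m_dot * cp)
dT = 499 / (14.6 * 5.4)
dT = 6.3293 C

6.3293


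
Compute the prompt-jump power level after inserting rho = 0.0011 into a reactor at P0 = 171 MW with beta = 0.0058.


P1/P0 = beta / (beta - rho)
P1/P0 = 0.0058 / (0.0058 - 0.0011) = 1.234043
P1 = 171 * 1.234043 = 211.02 MW

211.02


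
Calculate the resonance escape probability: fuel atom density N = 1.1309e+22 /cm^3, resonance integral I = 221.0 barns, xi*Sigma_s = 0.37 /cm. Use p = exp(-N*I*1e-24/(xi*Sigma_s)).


p = exp(-N * I * 1e-24 / (xi*Sigma_s))
p = exp(-1.1309e+22 * 221.0 * 1e-24 / 0.37)
p = 0.0011652

0.0011652


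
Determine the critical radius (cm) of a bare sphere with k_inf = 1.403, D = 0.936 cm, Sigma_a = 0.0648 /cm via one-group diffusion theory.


L^2 = D / Sigma_a = 0.936 / 0.0648 = 14.44444 cm^2
B_m^2 = (k_inf - 1) / L^2 = (1.403 - 1) / 14.44444 = 0.02790001 /cm^2
For a bare sphere: B_g = pi/R, so R_c = pi / sqrt(B_m^2)
R_c = pi / sqrt(0.02790001) = 18.808 cm

18.808


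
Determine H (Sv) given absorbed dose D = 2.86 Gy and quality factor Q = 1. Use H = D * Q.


H = D * Q
H = 2.86 * 1
H = 2.8600 Sv

2.8600


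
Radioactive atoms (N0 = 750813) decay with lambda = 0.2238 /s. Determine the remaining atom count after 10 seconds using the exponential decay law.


N = N0 * exp(-lambda * t)
N = 750813 * exp(-0.2238 * 10)
N = 80090

80090


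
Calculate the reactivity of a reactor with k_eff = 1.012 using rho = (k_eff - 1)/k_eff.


rho = (k_eff - 1) / k_eff
rho = (1.012 - 1) / 1.012
rho = 0.011858

0.011858


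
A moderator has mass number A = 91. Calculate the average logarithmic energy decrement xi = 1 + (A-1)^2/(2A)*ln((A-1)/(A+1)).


xi = 1 + (A-1)^2/(2A) * ln((A-1)/(A+1))
xi = 1 + (91-1)^2/(2*91) * ln((91-1)/(91 +1))
xi = 0.021818

0.021818


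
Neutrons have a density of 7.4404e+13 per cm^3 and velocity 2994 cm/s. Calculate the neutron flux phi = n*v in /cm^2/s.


phi = n * v
phi = 7.4404e+13 * 2994
phi = 2.2277e+17 /cm^2/s

2.2277e+17


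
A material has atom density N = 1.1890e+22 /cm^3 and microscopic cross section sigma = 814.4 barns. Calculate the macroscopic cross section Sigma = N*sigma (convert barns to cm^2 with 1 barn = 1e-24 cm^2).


Sigma = N * sigma_barns * 1e-24
Sigma = 1.1890e+22 * 814.4 * 1e-24
Sigma = 9.6832 /cm

9.6832


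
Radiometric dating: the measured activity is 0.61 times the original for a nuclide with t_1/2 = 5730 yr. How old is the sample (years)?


lambda = ln(2) / t_half = ln(2) / 5730 = 1.209681e-04 /yr
t = -ln(A/A0) / lambda
t = -ln(0.61) / 1.209681e-04
t = 4086.2 yr

4086.2


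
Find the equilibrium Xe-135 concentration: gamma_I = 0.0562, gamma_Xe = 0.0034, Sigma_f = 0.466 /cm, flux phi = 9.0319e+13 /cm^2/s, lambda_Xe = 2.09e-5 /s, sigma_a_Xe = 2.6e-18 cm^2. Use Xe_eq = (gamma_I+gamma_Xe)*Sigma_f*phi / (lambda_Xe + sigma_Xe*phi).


Xe_eq = (gamma_I + gamma_Xe) * Sigma_f * phi / (lambda_Xe + sigma_Xe * phi)
Numerator = (0.0562 + 0.0034) * 0.466 * 9.0319e+13 = 2.508484e+12
Denominator = 2.09e-5 + 2.6e-18 * 9.0319e+13 = 2.557294e-04
Xe_eq = 2.508484e+12 / 2.557294e-04 = 9.8091e+15 /cm^3

9.8091e+15


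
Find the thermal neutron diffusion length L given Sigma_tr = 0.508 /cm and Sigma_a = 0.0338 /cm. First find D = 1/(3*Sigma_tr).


D = 1 / (3 * Sigma_tr) = 1 / (3 * 0.508) = 0.6561680 cm
L = sqrt(D / Sigma_a)
L = sqrt(0.6561680 / 0.0338)
L = 4.4060 cm

4.4060


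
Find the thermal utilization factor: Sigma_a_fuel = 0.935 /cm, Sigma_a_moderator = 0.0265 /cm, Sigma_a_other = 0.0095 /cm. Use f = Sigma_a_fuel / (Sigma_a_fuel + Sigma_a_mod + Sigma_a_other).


f = Sigma_a_fuel / (Sigma_a_fuel + Sigma_a_mod + Sigma_a_other)
f = 0.935 / (0.935 + 0.0265 + 0.0095)
f = 0.96292

0.96292


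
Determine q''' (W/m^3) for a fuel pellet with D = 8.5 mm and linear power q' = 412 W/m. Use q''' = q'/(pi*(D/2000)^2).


r = D / 2 / 1000 = 8.5 / 2 / 1000 = 0.00425 m
q''' = q' / (pi * r^2)
q''' = 412 / (pi * 0.00425^2)
q''' = 7.2605e+06 W/m^3

7.2605e+06


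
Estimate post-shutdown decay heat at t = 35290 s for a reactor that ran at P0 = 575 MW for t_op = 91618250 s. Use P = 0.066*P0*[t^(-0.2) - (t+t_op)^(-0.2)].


P/P0 = 0.066 * [t^(-0.2) - (t + t_op)^(-0.2)]
P/P0 = 0.066 * [35290^(-0.2) - (35290 + 91618250)^(-0.2)]
P/P0 = 0.066 * [0.1231600 - 0.02556055] = 0.006441564
P = 575 * 0.006441564 = 3.7039 MW

3.7039


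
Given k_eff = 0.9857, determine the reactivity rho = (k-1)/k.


rho = (k_eff - 1) / k_eff
rho = (0.9857 - 1) / 0.9857
rho = -0.014507

-0.014507


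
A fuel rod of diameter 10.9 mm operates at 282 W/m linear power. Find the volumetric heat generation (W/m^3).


r = D / 2 / 1000 = 10.9 / 2 / 1000 = 0.00545 m
q''' = q' / (pi * r^2)
q''' = 282 / (pi * 0.00545^2)
q''' = 3.0221e+06 W/m^3

3.0221e+06


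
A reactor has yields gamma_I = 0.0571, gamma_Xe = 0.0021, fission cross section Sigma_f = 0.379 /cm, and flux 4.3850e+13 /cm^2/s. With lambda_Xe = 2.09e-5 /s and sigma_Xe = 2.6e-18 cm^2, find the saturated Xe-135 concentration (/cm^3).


Xe_eq = (gamma_I + gamma_Xe) * Sigma_f * phi / (lambda_Xe + sigma_Xe * phi)
Numerator = (0.0571 + 0.0021) * 0.379 * 4.3850e+13 = 9.838537e+11
Denominator = 2.09e-5 + 2.6e-18 * 4.3850e+13 = 1.349100e-04
Xe_eq = 9.838537e+11 / 1.349100e-04 = 7.2927e+15 /cm^3

7.2927e+15


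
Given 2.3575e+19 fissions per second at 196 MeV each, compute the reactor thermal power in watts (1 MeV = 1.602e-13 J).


P = fission_rate * E_MeV * 1.602e-13
P = 2.3575e+19 * 196 * 1.602e-13
P = 7.4024e+08 W

7.4024e+08


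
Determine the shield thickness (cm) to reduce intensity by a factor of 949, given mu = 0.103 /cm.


x = ln(factor) / mu
x = ln(949) / 0.103
x = 66.557 cm

66.557


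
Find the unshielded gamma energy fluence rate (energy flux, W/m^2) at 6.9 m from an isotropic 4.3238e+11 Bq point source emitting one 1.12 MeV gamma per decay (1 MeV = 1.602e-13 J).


psi = A * E * 1.602e-13 / (4*pi*r^2)
psi = 4.3238e+11 * 1.12 * 1.602e-13 / (4*pi*6.9^2)
psi = 1.2967e-04 W/m^2

1.2967e-04


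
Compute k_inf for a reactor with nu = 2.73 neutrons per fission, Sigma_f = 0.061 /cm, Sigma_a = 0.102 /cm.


k_inf = nu * Sigma_f / Sigma_a
k_inf = 2.73 * 0.061 / 0.102
k_inf = 1.6326

1.6326


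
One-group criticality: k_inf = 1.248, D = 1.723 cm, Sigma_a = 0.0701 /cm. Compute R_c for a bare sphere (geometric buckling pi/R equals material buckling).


L^2 = D / Sigma_a = 1.723 / 0.0701 = 24.57917 cm^2
B_m^2 = (k_inf - 1) / L^2 = (1.248 - 1) / 24.57917 = 0.01008984 /cm^2
For a bare sphere: B_g = pi/R, so R_c = pi / sqrt(B_m^2)
R_c = pi / sqrt(0.01008984) = 31.276 cm

31.276


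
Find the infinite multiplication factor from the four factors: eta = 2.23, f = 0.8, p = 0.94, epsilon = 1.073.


k_inf = eta * f * p * epsilon
k_inf = 2.23 * 0.8 * 0.94 * 1.073
k_inf = 1.7994

1.7994


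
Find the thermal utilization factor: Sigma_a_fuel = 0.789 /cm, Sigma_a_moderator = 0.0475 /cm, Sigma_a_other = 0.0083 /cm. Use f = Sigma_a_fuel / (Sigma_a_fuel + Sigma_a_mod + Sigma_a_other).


f = Sigma_a_fuel / (Sigma_a_fuel + Sigma_a_mod + Sigma_a_other)
f = 0.789 / (0.789 + 0.0475 + 0.0083)
f = 0.93395

0.93395


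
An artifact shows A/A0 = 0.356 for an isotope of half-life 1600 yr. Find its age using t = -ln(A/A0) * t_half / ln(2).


lambda = ln(2) / t_half = ln(2) / 1600 = 4.332170e-04 /yr
t = -ln(A/A0) / lambda
t = -ln(0.356) / 4.332170e-04
t = 2384.1 yr

2384.1


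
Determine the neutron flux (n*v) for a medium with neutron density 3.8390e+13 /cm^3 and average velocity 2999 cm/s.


phi = n * v
phi = 3.8390e+13 * 2999
phi = 1.1513e+17 /cm^2/s

1.1513e+17


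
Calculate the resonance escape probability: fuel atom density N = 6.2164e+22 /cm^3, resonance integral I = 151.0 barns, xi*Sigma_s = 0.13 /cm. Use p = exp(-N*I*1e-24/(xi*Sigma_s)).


p = exp(-N * I * 1e-24 / (xi*Sigma_s))
p = exp(-6.2164e+22 * 151.0 * 1e-24 / 0.13)
p = 4.3791e-32

4.3791e-32


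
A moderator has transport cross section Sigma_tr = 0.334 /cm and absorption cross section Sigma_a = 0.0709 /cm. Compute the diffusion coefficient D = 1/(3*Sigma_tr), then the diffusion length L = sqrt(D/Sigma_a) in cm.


D = 1 / (3 * Sigma_tr) = 1 / (3 * 0.334) = 0.9980040 cm
L = sqrt(D / Sigma_a)
L = sqrt(0.9980040 / 0.0709)
L = 3.7518 cm

3.7518


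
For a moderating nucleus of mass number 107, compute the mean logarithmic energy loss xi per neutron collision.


xi = 1 + (A-1)^2/(2A) * ln((A-1)/(A+1))
xi = 1 + (107-1)^2/(2*107) * ln((107-1)/(107 +1))
xi = 0.018576

0.018576


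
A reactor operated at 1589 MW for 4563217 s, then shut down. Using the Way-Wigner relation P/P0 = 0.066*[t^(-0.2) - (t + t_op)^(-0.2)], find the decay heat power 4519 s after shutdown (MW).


P/P0 = 0.066 * [t^(-0.2) - (t + t_op)^(-0.2)]
P/P0 = 0.066 * [4519^(-0.2) - (4519 + 4563217)^(-0.2)]
P/P0 = 0.066 * [0.1857768 - 0.04656502] = 0.009187977
P = 1589 * 0.009187977 = 14.600 MW

14.600


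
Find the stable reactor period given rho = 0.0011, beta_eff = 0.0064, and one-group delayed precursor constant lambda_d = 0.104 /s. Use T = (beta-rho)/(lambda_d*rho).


T = (beta - rho) / (lambda_d * rho)
T = (0.0064 - 0.0011) / (0.104 * 0.0011)
T = 46.329 s

46.329


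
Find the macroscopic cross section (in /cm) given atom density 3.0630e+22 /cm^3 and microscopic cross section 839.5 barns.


Sigma = N * sigma_barns * 1e-24
Sigma = 3.0630e+22 * 839.5 * 1e-24
Sigma = 25.714 /cm

25.714


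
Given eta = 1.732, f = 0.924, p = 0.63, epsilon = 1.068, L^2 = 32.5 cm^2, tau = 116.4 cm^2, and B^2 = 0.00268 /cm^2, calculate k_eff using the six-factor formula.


k_inf = eta*f*p*eps = 1.732*0.924*0.63*1.068 = 1.076792
P_TNL = 1/(1 + L^2*B^2) = 1/(1 + 32.5*0.00268) = 0.9198786
P_FNL = exp(-B^2*tau) = exp(-0.00268*116.4) = 0.7320167
k_eff = k_inf * P_TNL * P_FNL = 1.076792 * 0.9198786 * 0.7320167
k_eff = 0.72508

0.72508


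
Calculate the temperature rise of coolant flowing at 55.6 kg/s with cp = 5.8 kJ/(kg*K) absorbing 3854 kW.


dT = Q / (m_dot * cp)
dT = 3854 / (55.6 * 5.8)
dT = 11.951 C

11.951


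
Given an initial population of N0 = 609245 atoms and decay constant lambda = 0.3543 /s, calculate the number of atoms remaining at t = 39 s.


N = N0 * exp(-lambda * t)
N = 609245 * exp(-0.3543 * 39)
N = 0.60791

0.60791


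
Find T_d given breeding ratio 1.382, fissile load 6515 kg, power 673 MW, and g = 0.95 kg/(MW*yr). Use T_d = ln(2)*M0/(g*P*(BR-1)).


Breeding gain G = BR - 1 = 1.382 - 1 = 0.382
Fissile production rate = g * P * G = 0.95 * 673 * 0.382 = 244.2317 kg/yr
T_d = ln(2) * M0 / (g * P * G)
T_d = ln(2) * 6515 / 244.2317 = 18.490 yr

18.490


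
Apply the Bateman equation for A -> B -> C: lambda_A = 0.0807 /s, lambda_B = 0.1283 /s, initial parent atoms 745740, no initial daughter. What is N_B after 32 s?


N_B(t) = lambda_A * N_A0 / (lambda_B - lambda_A) * [exp(-lambda_A*t) - exp(-lambda_B*t)]
exp(-0.0807*32) = 0.07559236; exp(-0.1283*32) = 0.01648013
N_B = 0.0807 * 745740 / (0.1283 - 0.0807) * (0.07559236 - 0.01648013)
N_B = 74736

74736


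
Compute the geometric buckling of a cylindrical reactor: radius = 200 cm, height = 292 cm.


B^2 = (2.405/R)^2 + (pi/H)^2
B^2 = (2.405/200)^2 + (pi/292)^2
B^2 = 2.6035e-04 /cm^2

2.6035e-04


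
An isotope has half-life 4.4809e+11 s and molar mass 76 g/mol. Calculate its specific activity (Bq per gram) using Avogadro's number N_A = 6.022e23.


lambda = ln(2) / t_half = ln(2) / 4.4809e+11 = 1.546893e-12 /s
SA = lambda * N_A / M
SA = 1.546893e-12 * 6.022e23 / 76
SA = 1.2257e+10 Bq/g

1.2257e+10


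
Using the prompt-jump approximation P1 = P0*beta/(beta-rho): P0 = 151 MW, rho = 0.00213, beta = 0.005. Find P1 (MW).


P1/P0 = beta / (beta - rho)
P1/P0 = 0.005 / (0.005 - 0.00213) = 1.742160
P1 = 151 * 1.742160 = 263.07 MW

263.07


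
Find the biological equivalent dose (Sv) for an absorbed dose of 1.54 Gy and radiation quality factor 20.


H = D * Q
H = 1.54 * 20
H = 30.800 Sv

30.800


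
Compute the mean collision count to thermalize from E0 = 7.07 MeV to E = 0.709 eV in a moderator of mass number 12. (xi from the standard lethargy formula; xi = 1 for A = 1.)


xi = 1 + (A-1)^2/(2A)*ln((A-1)/(A+1)) = 0.1577690 (for A = 12)
n = ln(E0/E) / xi
n = ln(7.07e6 / 0.709) / 0.1577690
n = ln(9.971791e+06) / 0.1577690 = 102.14

102.14


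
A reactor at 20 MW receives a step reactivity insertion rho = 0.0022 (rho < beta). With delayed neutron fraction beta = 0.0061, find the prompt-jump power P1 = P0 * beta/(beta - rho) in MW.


P1/P0 = beta / (beta - rho)
P1/P0 = 0.0061 / (0.0061 - 0.0022) = 1.564103
P1 = 20 * 1.564103 = 31.282 MW

31.282


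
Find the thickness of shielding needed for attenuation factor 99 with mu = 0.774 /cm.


x = ln(factor) / mu
x = ln(99) / 0.774
x = 5.9368 cm

5.9368


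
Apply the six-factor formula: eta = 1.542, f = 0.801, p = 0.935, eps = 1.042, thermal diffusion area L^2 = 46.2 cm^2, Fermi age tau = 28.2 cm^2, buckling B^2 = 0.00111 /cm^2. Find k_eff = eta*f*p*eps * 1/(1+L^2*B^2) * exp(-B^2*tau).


k_inf = eta*f*p*eps = 1.542*0.801*0.935*1.042 = 1.203362
P_TNL = 1/(1 + L^2*B^2) = 1/(1 + 46.2*0.00111) = 0.9512196
P_FNL = exp(-B^2*tau) = exp(-0.00111*28.2) = 0.9691828
k_eff = k_inf * P_TNL * P_FNL = 1.203362 * 0.9512196 * 0.9691828
k_eff = 1.1094

1.1094


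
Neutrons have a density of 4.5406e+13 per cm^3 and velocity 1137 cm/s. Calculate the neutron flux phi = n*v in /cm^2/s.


phi = n * v
phi = 4.5406e+13 * 1137
phi = 5.1627e+16 /cm^2/s

5.1627e+16


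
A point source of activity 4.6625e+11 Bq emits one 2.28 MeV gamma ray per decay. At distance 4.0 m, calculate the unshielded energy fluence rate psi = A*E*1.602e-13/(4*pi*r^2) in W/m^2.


psi = A * E * 1.602e-13 / (4*pi*r^2)
psi = 4.6625e+11 * 2.28 * 1.602e-13 / (4*pi*4.0^2)
psi = 8.4701e-04 W/m^2

8.4701e-04


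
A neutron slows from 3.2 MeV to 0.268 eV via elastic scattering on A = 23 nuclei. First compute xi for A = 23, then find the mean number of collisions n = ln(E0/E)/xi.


xi = 1 + (A-1)^2/(2A)*ln((A-1)/(A+1)) = 0.08448899 (for A = 23)
n = ln(E0/E) / xi
n = ln(3.2e6 / 0.268) / 0.08448899
n = ln(1.194030e+07) / 0.08448899 = 192.87

192.87


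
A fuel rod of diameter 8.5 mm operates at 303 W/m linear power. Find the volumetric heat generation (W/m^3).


r = D / 2 / 1000 = 8.5 / 2 / 1000 = 0.00425 m
q''' = q' / (pi * r^2)
q''' = 303 / (pi * 0.00425^2)
q''' = 5.3397e+06 W/m^3

5.3397e+06


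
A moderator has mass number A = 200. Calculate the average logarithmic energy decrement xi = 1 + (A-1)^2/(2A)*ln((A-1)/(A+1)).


xi = 1 + (A-1)^2/(2A) * ln((A-1)/(A+1))
xi = 1 + (200-1)^2/(2*200) * ln((200-1)/(200 +1))
xi = 0.0099667

0.0099667


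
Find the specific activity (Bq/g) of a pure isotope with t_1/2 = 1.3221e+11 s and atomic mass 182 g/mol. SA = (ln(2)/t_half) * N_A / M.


lambda = ln(2) / t_half = ln(2) / 1.3221e+11 = 5.242774e-12 /s
SA = lambda * N_A / M
SA = 5.242774e-12 * 6.022e23 / 182
SA = 1.7347e+10 Bq/g

1.7347e+10


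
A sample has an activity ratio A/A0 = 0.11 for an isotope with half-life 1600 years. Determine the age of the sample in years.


lambda = ln(2) / t_half = ln(2) / 1600 = 4.332170e-04 /yr
t = -ln(A/A0) / lambda
t = -ln(0.11) / 4.332170e-04
t = 5095.1 yr

5095.1


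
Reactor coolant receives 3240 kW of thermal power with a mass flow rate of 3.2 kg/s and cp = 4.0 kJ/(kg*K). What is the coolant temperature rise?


dT = Q / (m_dot * cp)
dT = 3240 / (3.2 * 4.0)
dT = 253.12 C

253.12


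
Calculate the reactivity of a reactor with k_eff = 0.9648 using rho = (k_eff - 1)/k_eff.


rho = (k_eff - 1) / k_eff
rho = (0.9648 - 1) / 0.9648
rho = -0.036484

-0.036484


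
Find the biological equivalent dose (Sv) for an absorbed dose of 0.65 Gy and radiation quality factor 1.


H = D * Q
H = 0.65 * 1
H = 0.65000 Sv

0.65000


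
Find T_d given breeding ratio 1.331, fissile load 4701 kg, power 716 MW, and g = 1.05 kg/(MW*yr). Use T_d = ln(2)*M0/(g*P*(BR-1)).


Breeding gain G = BR - 1 = 1.331 - 1 = 0.331
Fissile production rate = g * P * G = 1.05 * 716 * 0.331 = 248.8458 kg/yr
T_d = ln(2) * M0 / (g * P * G)
T_d = ln(2) * 4701 / 248.8458 = 13.094 yr

13.094


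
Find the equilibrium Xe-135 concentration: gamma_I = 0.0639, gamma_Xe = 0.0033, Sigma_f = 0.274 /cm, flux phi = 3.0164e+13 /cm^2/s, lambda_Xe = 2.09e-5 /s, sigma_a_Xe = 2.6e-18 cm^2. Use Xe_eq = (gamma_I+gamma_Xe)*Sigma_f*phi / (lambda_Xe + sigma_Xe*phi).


Xe_eq = (gamma_I + gamma_Xe) * Sigma_f * phi / (lambda_Xe + sigma_Xe * phi)
Numerator = (0.0639 + 0.0033) * 0.274 * 3.0164e+13 = 5.554037e+11
Denominator = 2.09e-5 + 2.6e-18 * 3.0164e+13 = 9.932640e-05
Xe_eq = 5.554037e+11 / 9.932640e-05 = 5.5917e+15 /cm^3

5.5917e+15


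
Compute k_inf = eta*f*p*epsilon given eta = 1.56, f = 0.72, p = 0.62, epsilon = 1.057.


k_inf = eta * f * p * epsilon
k_inf = 1.56 * 0.72 * 0.62 * 1.057
k_inf = 0.73608

0.73608


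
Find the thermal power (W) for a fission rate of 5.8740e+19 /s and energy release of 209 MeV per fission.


P = fission_rate * E_MeV * 1.602e-13
P = 5.8740e+19 * 209 * 1.602e-13
P = 1.9667e+09 W

1.9667e+09


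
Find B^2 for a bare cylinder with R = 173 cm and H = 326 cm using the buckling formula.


B^2 = (2.405/R)^2 + (pi/H)^2
B^2 = (2.405/173)^2 + (pi/326)^2
B^2 = 2.8613e-04 /cm^2

2.8613e-04


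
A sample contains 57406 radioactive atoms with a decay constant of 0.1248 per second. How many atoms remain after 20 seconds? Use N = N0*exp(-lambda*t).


N = N0 * exp(-lambda * t)
N = 57406 * exp(-0.1248 * 20)
N = 4731.1

4731.1


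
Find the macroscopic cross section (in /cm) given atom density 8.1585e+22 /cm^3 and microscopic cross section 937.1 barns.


Sigma = N * sigma_barns * 1e-24
Sigma = 8.1585e+22 * 937.1 * 1e-24
Sigma = 76.453 /cm

76.453


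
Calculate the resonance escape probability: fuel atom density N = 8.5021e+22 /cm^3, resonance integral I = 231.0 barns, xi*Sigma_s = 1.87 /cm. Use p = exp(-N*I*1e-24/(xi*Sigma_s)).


p = exp(-N * I * 1e-24 / (xi*Sigma_s))
p = exp(-8.5021e+22 * 231.0 * 1e-24 / 1.87)
p = 2.7465e-05

2.7465e-05


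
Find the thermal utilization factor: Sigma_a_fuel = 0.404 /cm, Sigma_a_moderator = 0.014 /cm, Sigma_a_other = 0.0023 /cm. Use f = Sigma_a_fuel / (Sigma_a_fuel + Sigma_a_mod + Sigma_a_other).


f = Sigma_a_fuel / (Sigma_a_fuel + Sigma_a_mod + Sigma_a_other)
f = 0.404 / (0.404 + 0.014 + 0.0023)
f = 0.96122

0.96122


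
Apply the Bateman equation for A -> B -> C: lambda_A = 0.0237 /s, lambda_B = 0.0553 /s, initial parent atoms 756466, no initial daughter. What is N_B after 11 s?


N_B(t) = lambda_A * N_A0 / (lambda_B - lambda_A) * [exp(-lambda_A*t) - exp(-lambda_B*t)]
exp(-0.0237*11) = 0.7705120; exp(-0.0553*11) = 0.5442754
N_B = 0.0237 * 756466 / (0.0553 - 0.0237) * (0.7705120 - 0.5442754)
N_B = 128355

128355


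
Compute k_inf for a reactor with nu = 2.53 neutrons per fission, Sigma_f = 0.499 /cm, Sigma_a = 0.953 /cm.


k_inf = nu * Sigma_f / Sigma_a
k_inf = 2.53 * 0.499 / 0.953
k_inf = 1.3247

1.3247


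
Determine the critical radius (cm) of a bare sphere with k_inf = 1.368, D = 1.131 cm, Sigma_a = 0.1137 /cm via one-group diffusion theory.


L^2 = D / Sigma_a = 1.131 / 0.1137 = 9.947230 cm^2
B_m^2 = (k_inf - 1) / L^2 = (1.368 - 1) / 9.947230 = 0.03699522 /cm^2
For a bare sphere: B_g = pi/R, so R_c = pi / sqrt(B_m^2)
R_c = pi / sqrt(0.03699522) = 16.333 cm

16.333


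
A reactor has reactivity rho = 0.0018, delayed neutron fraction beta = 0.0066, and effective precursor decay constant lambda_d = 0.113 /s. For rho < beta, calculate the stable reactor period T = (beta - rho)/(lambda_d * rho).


T = (beta - rho) / (lambda_d * rho)
T = (0.0066 - 0.0018) / (0.113 * 0.0018)
T = 23.599 s

23.599


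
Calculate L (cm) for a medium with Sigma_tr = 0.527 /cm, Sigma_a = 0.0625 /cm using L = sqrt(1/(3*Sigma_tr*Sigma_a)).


D = 1 / (3 * Sigma_tr) = 1 / (3 * 0.527) = 0.6325111 cm
L = sqrt(D / Sigma_a)
L = sqrt(0.6325111 / 0.0625)
L = 3.1812 cm

3.1812


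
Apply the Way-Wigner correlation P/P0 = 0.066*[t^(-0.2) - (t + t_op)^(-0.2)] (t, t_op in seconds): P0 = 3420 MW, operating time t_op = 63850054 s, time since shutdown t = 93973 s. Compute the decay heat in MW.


P/P0 = 0.066 * [t^(-0.2) - (t + t_op)^(-0.2)]
P/P0 = 0.066 * [93973^(-0.2) - (93973 + 63850054)^(-0.2)]
P/P0 = 0.066 * [0.1012510 - 0.02746882] = 0.004869624
P = 3420 * 0.004869624 = 16.654 MW

16.654


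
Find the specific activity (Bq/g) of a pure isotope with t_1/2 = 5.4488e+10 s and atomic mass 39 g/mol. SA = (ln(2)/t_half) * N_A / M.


lambda = ln(2) / t_half = ln(2) / 5.4488e+10 = 1.272110e-11 /s
SA = lambda * N_A / M
SA = 1.272110e-11 * 6.022e23 / 39
SA = 1.9643e+11 Bq/g

1.9643e+11


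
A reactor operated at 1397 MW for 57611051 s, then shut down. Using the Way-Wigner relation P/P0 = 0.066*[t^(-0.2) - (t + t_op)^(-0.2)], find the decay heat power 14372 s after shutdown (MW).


P/P0 = 0.066 * [t^(-0.2) - (t + t_op)^(-0.2)]
P/P0 = 0.066 * [14372^(-0.2) - (14372 + 57611051)^(-0.2)]
P/P0 = 0.066 * [0.1473997 - 0.02804640] = 0.007877318
P = 1397 * 0.007877318 = 11.005 MW

11.005


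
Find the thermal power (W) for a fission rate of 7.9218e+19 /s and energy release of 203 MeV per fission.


P = fission_rate * E_MeV * 1.602e-13
P = 7.9218e+19 * 203 * 1.602e-13
P = 2.5762e+09 W

2.5762e+09


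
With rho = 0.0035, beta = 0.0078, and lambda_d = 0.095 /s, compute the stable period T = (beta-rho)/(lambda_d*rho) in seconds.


T = (beta - rho) / (lambda_d * rho)
T = (0.0078 - 0.0035) / (0.095 * 0.0035)
T = 12.932 s

12.932


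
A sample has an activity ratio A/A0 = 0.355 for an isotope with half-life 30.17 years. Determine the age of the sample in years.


lambda = ln(2) / t_half = ln(2) / 30.17 = 0.02297472 /yr
t = -ln(A/A0) / lambda
t = -ln(0.355) / 0.02297472
t = 45.077 yr

45.077


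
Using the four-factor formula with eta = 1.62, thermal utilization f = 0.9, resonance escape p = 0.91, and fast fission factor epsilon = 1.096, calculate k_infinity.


k_inf = eta * f * p * epsilon
k_inf = 1.62 * 0.9 * 0.91 * 1.096
k_inf = 1.4542

1.4542


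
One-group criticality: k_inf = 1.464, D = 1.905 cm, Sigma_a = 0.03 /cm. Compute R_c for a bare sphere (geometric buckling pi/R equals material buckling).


L^2 = D / Sigma_a = 1.905 / 0.03 = 63.50000 cm^2
B_m^2 = (k_inf - 1) / L^2 = (1.464 - 1) / 63.50000 = 0.007307087 /cm^2
For a bare sphere: B_g = pi/R, so R_c = pi / sqrt(B_m^2)
R_c = pi / sqrt(0.007307087) = 36.752 cm

36.752


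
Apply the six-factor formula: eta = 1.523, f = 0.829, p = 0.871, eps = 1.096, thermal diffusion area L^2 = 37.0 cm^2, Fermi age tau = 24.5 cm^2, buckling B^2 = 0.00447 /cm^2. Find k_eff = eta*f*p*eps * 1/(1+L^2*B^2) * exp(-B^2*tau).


k_inf = eta*f*p*eps = 1.523*0.829*0.871*1.096 = 1.205267
P_TNL = 1/(1 + L^2*B^2) = 1/(1 + 37.0*0.00447) = 0.8580818
P_FNL = exp(-B^2*tau) = exp(-0.00447*24.5) = 0.8962687
k_eff = k_inf * P_TNL * P_FNL = 1.205267 * 0.8580818 * 0.8962687
k_eff = 0.92694

0.92694


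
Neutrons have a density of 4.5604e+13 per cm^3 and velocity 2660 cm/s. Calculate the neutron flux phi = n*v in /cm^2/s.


phi = n * v
phi = 4.5604e+13 * 2660
phi = 1.2131e+17 /cm^2/s

1.2131e+17


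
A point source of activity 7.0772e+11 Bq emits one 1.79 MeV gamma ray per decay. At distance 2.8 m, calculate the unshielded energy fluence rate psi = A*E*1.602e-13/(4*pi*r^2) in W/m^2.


psi = A * E * 1.602e-13 / (4*pi*r^2)
psi = 7.0772e+11 * 1.79 * 1.602e-13 / (4*pi*2.8^2)
psi = 0.0020599 W/m^2

0.0020599


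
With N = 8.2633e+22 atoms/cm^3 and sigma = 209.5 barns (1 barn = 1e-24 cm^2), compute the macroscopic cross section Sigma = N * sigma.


Sigma = N * sigma_barns * 1e-24
Sigma = 8.2633e+22 * 209.5 * 1e-24
Sigma = 17.312 /cm

17.312


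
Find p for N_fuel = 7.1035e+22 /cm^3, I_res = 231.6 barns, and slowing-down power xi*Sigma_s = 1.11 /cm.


p = exp(-N * I * 1e-24 / (xi*Sigma_s))
p = exp(-7.1035e+22 * 231.6 * 1e-24 / 1.11)
p = 3.6574e-07

3.6574e-07


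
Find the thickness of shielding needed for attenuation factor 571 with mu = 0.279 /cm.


x = ln(factor) / mu
x = ln(571) / 0.279
x = 22.750 cm

22.750


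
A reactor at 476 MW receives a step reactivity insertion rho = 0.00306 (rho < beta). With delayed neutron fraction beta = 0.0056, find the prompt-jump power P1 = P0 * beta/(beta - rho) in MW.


P1/P0 = beta / (beta - rho)
P1/P0 = 0.0056 / (0.0056 - 0.00306) = 2.204724
P1 = 476 * 2.204724 = 1049.4 MW

1049.4


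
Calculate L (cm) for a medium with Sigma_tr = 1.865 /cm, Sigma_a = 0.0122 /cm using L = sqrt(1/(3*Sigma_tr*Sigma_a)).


D = 1 / (3 * Sigma_tr) = 1 / (3 * 1.865) = 0.1787310 cm
L = sqrt(D / Sigma_a)
L = sqrt(0.1787310 / 0.0122)
L = 3.8275 cm

3.8275


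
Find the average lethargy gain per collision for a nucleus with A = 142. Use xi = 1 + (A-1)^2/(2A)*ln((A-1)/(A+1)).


xi = 1 + (A-1)^2/(2A) * ln((A-1)/(A+1))
xi = 1 + (142-1)^2/(2*142) * ln((142-1)/(142 +1))
xi = 0.014019

0.014019


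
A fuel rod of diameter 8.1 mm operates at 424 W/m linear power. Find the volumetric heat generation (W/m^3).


r = D / 2 / 1000 = 8.1 / 2 / 1000 = 0.00405 m
q''' = q' / (pi * r^2)
q''' = 424 / (pi * 0.00405^2)
q''' = 8.2282e+06 W/m^3

8.2282e+06


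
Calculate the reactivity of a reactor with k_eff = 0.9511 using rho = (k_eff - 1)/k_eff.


rho = (k_eff - 1) / k_eff
rho = (0.9511 - 1) / 0.9511
rho = -0.051414

-0.051414


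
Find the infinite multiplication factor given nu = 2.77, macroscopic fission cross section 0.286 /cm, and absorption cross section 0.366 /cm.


k_inf = nu * Sigma_f / Sigma_a
k_inf = 2.77 * 0.286 / 0.366
k_inf = 2.1645

2.1645


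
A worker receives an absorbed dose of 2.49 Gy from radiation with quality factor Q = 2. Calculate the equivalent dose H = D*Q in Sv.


H = D * Q
H = 2.49 * 2
H = 4.9800 Sv

4.9800


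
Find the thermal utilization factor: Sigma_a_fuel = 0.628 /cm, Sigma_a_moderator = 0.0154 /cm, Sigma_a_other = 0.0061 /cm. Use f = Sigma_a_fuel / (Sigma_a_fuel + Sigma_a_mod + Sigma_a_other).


f = Sigma_a_fuel / (Sigma_a_fuel + Sigma_a_mod + Sigma_a_other)
f = 0.628 / (0.628 + 0.0154 + 0.0061)
f = 0.96690

0.96690


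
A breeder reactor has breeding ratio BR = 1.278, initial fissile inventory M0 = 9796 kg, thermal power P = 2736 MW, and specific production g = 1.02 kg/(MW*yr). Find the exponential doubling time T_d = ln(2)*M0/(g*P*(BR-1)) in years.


Breeding gain G = BR - 1 = 1.278 - 1 = 0.278
Fissile production rate = g * P * G = 1.02 * 2736 * 0.278 = 775.82016 kg/yr
T_d = ln(2) * M0 / (g * P * G)
T_d = ln(2) * 9796 / 775.82016 = 8.7521 yr

8.7521


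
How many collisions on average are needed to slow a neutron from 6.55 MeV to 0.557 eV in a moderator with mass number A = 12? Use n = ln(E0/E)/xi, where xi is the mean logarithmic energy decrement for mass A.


xi = 1 + (A-1)^2/(2A)*ln((A-1)/(A+1)) = 0.1577690 (for A = 12)
n = ln(E0/E) / xi
n = ln(6.55e6 / 0.557) / 0.1577690
n = ln(1.175943e+07) / 0.1577690 = 103.19

103.19
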